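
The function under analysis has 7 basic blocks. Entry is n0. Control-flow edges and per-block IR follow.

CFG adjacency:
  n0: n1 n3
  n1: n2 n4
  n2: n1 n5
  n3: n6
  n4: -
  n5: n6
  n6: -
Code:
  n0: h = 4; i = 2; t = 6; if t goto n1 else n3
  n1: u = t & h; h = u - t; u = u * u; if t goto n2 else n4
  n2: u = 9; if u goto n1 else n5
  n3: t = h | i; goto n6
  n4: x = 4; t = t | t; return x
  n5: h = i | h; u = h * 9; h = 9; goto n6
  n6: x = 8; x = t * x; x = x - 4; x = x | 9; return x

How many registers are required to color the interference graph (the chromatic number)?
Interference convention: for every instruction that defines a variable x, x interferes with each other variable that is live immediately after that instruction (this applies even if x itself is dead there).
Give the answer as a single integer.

Per-block:
  n0: {h,i,t} / ∅
  n1: {h,u} / {h,t}
  n2: {u} / ∅
  n3: {t} / {h,i}
  n4: {t,x} / {t}
  n5: {h,u} / {h,i}
  n6: {x} / {t}

Backward fixpoint:
  live n0: ∅→{h,i,t}
  live n1: {h,i,t}→{h,i,t}
  live n2: {h,i,t}→{h,i,t}
  live n3: {h,i}→{t}
  live n4: {t}→∅
  live n5: {h,i,t}→{t}
  live n6: {t}→∅

Conflict graph:
  h: {i,t,u}
  i: {h,t,u}
  t: {h,i,u,x}
  u: {h,i,t}
  x: {t}

Chromatic number:
  {h,i,t,u} pairwise interfere (4-clique) ⇒ χ ≥ 4
  4-colouring: r0={t}  r1={h,x}  r2={i}  r3={u}
  χ = 4

Answer: 4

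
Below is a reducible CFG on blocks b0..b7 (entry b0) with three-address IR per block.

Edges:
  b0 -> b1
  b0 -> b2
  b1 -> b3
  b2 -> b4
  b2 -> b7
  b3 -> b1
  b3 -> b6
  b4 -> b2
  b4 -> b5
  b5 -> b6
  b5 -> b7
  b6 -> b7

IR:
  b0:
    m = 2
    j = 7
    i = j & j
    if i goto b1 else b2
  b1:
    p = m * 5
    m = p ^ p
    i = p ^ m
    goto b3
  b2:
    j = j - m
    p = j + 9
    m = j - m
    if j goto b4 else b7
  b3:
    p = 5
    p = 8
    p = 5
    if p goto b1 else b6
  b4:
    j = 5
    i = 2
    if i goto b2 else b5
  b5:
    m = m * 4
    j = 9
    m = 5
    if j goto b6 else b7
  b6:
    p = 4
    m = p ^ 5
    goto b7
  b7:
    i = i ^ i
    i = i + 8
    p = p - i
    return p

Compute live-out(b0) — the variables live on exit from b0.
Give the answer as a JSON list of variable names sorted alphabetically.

Answer: ["i", "j", "m"]

Working:
def/use:
  b0: def={i,j,m} ue=∅
  b1: def={i,m,p} ue={m}
  b2: def={j,m,p} ue={j,m}
  b3: def={p} ue=∅
  b4: def={i,j} ue=∅
  b5: def={j,m} ue={m}
  b6: def={m,p} ue=∅
  b7: def={i,p} ue={i,p}

Live sets:
  b0 li=∅ lo={i,j,m}
  b1 li={m} lo={i,m}
  b2 li={i,j,m} lo={i,m,p}
  b3 li={i,m} lo={i,m}
  b4 li={m,p} lo={i,j,m,p}
  b5 li={i,m,p} lo={i,p}
  b6 li={i} lo={i,p}
  b7 li={i,p} lo=∅

live-out(b0) = ["i", "j", "m"]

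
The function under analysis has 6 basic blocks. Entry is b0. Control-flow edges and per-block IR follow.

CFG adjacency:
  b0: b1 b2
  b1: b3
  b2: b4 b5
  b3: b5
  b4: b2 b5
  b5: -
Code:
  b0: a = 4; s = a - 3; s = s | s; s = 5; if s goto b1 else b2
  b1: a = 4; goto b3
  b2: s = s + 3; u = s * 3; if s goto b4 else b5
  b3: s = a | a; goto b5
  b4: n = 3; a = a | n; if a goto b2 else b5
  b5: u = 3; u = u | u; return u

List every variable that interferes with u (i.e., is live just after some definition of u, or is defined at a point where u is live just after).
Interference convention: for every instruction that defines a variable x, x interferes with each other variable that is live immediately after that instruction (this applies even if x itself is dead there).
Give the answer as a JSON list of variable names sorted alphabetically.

Answer: ["a", "s"]

Working:
Block summaries:
  b0: def={a,s} ue=∅
  b1: def={a} ue=∅
  b2: def={s,u} ue={s}
  b3: def={s} ue={a}
  b4: def={a,n} ue={a}
  b5: def={u} ue=∅

Backward fixpoint:
  live b0: ∅→{a,s}
  live b1: ∅→{a}
  live b2: {a,s}→{a,s}
  live b3: {a}→∅
  live b4: {a,s}→{a,s}
  live b5: ∅→∅

Interfere edges:
  a — {n,s,u}
  n — {a,s}
  s — {a,n,u}
  u — {a,s}

N(u) = ["a", "s"]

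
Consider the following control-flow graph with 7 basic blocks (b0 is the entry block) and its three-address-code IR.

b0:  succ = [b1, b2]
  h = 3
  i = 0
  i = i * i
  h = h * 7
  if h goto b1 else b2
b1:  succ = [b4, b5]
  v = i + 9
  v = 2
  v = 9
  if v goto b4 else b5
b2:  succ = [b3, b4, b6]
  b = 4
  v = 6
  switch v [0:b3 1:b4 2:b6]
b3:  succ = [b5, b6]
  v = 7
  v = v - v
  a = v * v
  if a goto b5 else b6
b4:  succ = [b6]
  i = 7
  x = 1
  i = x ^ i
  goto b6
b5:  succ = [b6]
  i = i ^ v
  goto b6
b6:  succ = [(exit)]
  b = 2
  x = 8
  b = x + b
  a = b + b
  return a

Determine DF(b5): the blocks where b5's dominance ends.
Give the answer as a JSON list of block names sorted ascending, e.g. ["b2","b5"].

Answer: ["b6"]

Working:
idom tree: b1←b0 b2←b0 b3←b2 b4←b0 b5←b0 b6←b0
Dom at joins:
  b4: preds {b1,b2}: {b0,b1} ∩ {b0,b2} = {b0}; idom=b0
  b5: preds {b1,b3}: {b0,b1} ∩ {b0,b2,b3} = {b0}; idom=b0
  b6: preds {b2,b3,b4,b5}: {b0,b2} ∩ {b0,b2,b3} ∩ {b0,b4} ∩ {b0,b5} = {b0}; idom=b0

DF derivation:
  b4←b1: walk b1 to b0
  b4←b2: walk b2 to b0
  b5←b1: walk b1 to b0
  b5←b3: walk b3→b2 to b0
  b6←b2: walk b2 to b0
  b6←b3: walk b3→b2 to b0
  b6←b4: walk b4 to b0
  b6←b5: walk b5 to b0
  DF(b0)=∅
  DF(b1)={b4,b5}
  DF(b2)={b4,b5,b6}
  DF(b3)={b5,b6}
  DF(b4)={b6}
  DF(b5)={b6}
  DF(b6)=∅

DF(b5) = ["b6"]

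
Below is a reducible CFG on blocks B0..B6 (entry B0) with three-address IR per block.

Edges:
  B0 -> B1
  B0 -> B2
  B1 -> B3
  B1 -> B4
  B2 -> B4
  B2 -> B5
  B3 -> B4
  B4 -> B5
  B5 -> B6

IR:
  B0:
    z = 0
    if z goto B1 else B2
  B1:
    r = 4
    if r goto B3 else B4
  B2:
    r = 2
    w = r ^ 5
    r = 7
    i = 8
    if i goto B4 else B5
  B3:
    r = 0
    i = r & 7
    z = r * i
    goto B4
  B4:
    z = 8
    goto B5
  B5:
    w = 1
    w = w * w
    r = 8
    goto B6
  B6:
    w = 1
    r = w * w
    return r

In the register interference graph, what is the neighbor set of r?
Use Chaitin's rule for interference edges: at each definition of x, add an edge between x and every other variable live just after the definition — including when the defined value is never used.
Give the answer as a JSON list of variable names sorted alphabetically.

Answer: ["i"]

Analysis:
Block summaries:
  B0 def {z} use ∅
  B1 def {r} use ∅
  B2 def {i,r,w} use ∅
  B3 def {i,r,z} use ∅
  B4 def {z} use ∅
  B5 def {r,w} use ∅
  B6 def {r,w} use ∅

Liveness:
  B0: in=∅ out=∅
  B1: in=∅ out=∅
  B2: in=∅ out=∅
  B3: in=∅ out=∅
  B4: in=∅ out=∅
  B5: in=∅ out=∅
  B6: in=∅ out=∅

Conflict graph:
  i — {r}
  r — {i}
  w — ∅
  z — ∅

N(r) = ["i"]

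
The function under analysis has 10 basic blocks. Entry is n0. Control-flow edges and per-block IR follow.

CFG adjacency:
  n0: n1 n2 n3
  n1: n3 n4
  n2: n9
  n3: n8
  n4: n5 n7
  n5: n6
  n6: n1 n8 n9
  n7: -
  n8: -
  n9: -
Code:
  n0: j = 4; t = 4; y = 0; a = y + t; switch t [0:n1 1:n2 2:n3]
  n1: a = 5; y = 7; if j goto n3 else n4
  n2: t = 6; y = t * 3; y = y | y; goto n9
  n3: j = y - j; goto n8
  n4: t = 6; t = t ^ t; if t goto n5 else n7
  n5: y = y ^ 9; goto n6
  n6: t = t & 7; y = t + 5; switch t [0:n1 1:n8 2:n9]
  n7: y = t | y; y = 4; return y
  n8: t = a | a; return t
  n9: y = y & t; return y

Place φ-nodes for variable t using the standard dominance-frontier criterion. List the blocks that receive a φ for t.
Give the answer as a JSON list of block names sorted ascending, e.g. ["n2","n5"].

Answer: ["n1", "n3", "n8", "n9"]

Working:
idom tree: n1←n0 n2←n0 n3←n0 n4←n1 n5←n4 n6←n5 n7←n4 n8←n0 n9←n0
Join-block Dom:
  n1: preds {n0,n6}: {n0} ∩ {n0,n1,n4,n5,n6} = {n0}; idom=n0
  n3: preds {n0,n1}: {n0} ∩ {n0,n1} = {n0}; idom=n0
  n8: preds {n3,n6}: {n0,n3} ∩ {n0,n1,n4,n5,n6} = {n0}; idom=n0
  n9: preds {n2,n6}: {n0,n2} ∩ {n0,n1,n4,n5,n6} = {n0}; idom=n0

DF derivation:
  n1←n0: walk · to n0
  n1←n6: walk n6→n5→n4→n1 to n0
  n3←n0: walk · to n0
  n3←n1: walk n1 to n0
  n8←n3: walk n3 to n0
  n8←n6: walk n6→n5→n4→n1 to n0
  n9←n2: walk n2 to n0
  n9←n6: walk n6→n5→n4→n1 to n0
  n0 → ∅
  n1 → {n1,n3,n8,n9}
  n2 → {n9}
  n3 → {n8}
  n4 → {n1,n8,n9}
  n5 → {n1,n8,n9}
  n6 → {n1,n8,n9}
  n7 → ∅
  n8 → ∅
  n9 → ∅

φ for t: defs {n0,n2,n4,n6,n8}
  DF⁺ = {n1,n3,n8,n9}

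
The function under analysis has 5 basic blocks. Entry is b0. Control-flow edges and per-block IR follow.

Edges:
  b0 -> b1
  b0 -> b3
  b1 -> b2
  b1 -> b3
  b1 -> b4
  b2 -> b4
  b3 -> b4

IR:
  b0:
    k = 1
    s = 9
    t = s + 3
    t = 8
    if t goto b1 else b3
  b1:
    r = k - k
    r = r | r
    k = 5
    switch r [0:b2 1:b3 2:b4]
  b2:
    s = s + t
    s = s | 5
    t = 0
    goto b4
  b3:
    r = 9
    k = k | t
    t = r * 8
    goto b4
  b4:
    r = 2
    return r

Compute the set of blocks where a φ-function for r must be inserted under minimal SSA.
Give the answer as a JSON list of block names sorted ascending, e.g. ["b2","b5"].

idom tree: b1←b0 b2←b1 b3←b0 b4←b0
Join-block Dom:
  b3: preds {b0,b1}: {b0} ∩ {b0,b1} = {b0}; idom=b0
  b4: preds {b1,b2,b3}: {b0,b1} ∩ {b0,b1,b2} ∩ {b0,b3} = {b0}; idom=b0

DF derivation:
  b3←b0: walk · to b0
  b3←b1: walk b1 to b0
  b4←b1: walk b1 to b0
  b4←b2: walk b2→b1 to b0
  b4←b3: walk b3 to b0
  b0 → ∅
  b1 → {b3,b4}
  b2 → {b4}
  b3 → {b4}
  b4 → ∅

φ for r: defs {b1,b3,b4}
  DF⁺ = {b3,b4}

Answer: ["b3", "b4"]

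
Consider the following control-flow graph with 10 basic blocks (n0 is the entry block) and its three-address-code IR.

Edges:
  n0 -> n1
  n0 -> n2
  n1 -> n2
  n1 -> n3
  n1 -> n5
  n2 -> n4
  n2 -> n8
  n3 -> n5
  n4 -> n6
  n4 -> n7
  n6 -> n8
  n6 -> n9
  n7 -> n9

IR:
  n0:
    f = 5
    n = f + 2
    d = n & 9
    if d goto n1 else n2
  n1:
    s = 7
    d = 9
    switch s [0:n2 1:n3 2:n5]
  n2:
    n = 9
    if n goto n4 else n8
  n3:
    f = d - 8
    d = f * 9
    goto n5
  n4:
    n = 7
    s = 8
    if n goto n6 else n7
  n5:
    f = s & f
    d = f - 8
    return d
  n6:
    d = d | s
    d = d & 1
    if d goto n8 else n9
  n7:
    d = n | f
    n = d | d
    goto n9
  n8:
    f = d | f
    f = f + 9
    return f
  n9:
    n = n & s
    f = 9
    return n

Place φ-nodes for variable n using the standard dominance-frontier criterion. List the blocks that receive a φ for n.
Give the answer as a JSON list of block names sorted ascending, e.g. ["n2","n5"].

Answer: ["n8", "n9"]

Derivation:
idom tree: n1←n0 n2←n0 n3←n1 n4←n2 n5←n1 n6←n4 n7←n4 n8←n2 n9←n4
Join-block Dom:
  n2: preds {n0,n1}: {n0} ∩ {n0,n1} = {n0}; idom=n0
  n5: preds {n1,n3}: {n0,n1} ∩ {n0,n1,n3} = {n0,n1}; idom=n1
  n8: preds {n2,n6}: {n0,n2} ∩ {n0,n2,n4,n6} = {n0,n2}; idom=n2
  n9: preds {n6,n7}: {n0,n2,n4,n6} ∩ {n0,n2,n4,n7} = {n0,n2,n4}; idom=n4

Frontier:
  join n2 pred n0: · stop@n0
  join n2 pred n1: n1 stop@n0
  join n5 pred n1: · stop@n1
  join n5 pred n3: n3 stop@n1
  join n8 pred n2: · stop@n2
  join n8 pred n6: n6→n4 stop@n2
  join n9 pred n6: n6 stop@n4
  join n9 pred n7: n7 stop@n4
  n0 → ∅
  n1 → {n2}
  n2 → ∅
  n3 → {n5}
  n4 → {n8}
  n5 → ∅
  n6 → {n8,n9}
  n7 → {n9}
  n8 → ∅
  n9 → ∅

φ for n: defs {n0,n2,n4,n7,n9}
  DF⁺ = {n8,n9}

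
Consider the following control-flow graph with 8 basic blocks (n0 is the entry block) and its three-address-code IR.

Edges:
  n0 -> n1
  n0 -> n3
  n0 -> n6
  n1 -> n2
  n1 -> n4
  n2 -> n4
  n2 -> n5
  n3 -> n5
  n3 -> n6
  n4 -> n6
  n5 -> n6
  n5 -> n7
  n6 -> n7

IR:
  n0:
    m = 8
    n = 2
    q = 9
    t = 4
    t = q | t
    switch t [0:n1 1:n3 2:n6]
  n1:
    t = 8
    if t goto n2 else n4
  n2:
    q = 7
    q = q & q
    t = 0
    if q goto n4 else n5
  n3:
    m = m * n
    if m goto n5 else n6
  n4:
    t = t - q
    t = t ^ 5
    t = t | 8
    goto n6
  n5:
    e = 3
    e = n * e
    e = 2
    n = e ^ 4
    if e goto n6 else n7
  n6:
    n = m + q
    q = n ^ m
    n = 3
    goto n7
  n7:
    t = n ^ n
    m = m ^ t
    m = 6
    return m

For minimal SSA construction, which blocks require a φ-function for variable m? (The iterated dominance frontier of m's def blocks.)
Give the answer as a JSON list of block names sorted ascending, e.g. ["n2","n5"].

Answer: ["n5", "n6", "n7"]

Derivation:
idom tree: n1←n0 n2←n1 n3←n0 n4←n1 n5←n0 n6←n0 n7←n0
Dom at joins:
  n4: preds {n1,n2}: {n0,n1} ∩ {n0,n1,n2} = {n0,n1}; idom=n1
  n5: preds {n2,n3}: {n0,n1,n2} ∩ {n0,n3} = {n0}; idom=n0
  n6: preds {n0,n3,n4,n5}: {n0} ∩ {n0,n3} ∩ {n0,n1,n4} ∩ {n0,n5} = {n0}; idom=n0
  n7: preds {n5,n6}: {n0,n5} ∩ {n0,n6} = {n0}; idom=n0

DF derivation:
  join n4 pred n1: · stop@n1
  join n4 pred n2: n2 stop@n1
  join n5 pred n2: n2→n1 stop@n0
  join n5 pred n3: n3 stop@n0
  join n6 pred n0: · stop@n0
  join n6 pred n3: n3 stop@n0
  join n6 pred n4: n4→n1 stop@n0
  join n6 pred n5: n5 stop@n0
  join n7 pred n5: n5 stop@n0
  join n7 pred n6: n6 stop@n0
  n0: DF=∅
  n1: DF={n5,n6}
  n2: DF={n4,n5}
  n3: DF={n5,n6}
  n4: DF={n6}
  n5: DF={n6,n7}
  n6: DF={n7}
  n7: DF=∅

φ for m: defs {n0,n3,n7}
  DF⁺ = {n5,n6,n7}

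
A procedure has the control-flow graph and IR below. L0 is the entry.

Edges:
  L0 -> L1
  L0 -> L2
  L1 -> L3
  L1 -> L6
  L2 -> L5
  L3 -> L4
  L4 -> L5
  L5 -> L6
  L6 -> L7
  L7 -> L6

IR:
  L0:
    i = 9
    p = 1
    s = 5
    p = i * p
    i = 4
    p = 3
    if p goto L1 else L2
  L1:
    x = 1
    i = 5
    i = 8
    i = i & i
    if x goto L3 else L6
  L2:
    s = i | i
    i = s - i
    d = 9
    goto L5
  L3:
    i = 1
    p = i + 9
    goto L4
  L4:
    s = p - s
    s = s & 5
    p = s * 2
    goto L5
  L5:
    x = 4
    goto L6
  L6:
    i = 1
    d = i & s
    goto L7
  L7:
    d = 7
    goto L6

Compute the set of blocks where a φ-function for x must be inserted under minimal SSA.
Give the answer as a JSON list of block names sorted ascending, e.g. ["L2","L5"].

idom tree: L1←L0 L2←L0 L3←L1 L4←L3 L5←L0 L6←L0 L7←L6
Dom at joins:
  L5: preds {L2,L4}: {L0,L2} ∩ {L0,L1,L3,L4} = {L0}; idom=L0
  L6: preds {L1,L5,L7}: {L0,L1} ∩ {L0,L5} ∩ {L0,L6,L7} = {L0}; idom=L0

Frontier:
  L5←L2: walk L2 to L0
  L5←L4: walk L4→L3→L1 to L0
  L6←L1: walk L1 to L0
  L6←L5: walk L5 to L0
  L6←L7: walk L7→L6 to L0
  L0: DF=∅
  L1: DF={L5,L6}
  L2: DF={L5}
  L3: DF={L5}
  L4: DF={L5}
  L5: DF={L6}
  L6: DF={L6}
  L7: DF={L6}

φ for x: defs {L1,L5}
  DF⁺ = {L5,L6}

Answer: ["L5", "L6"]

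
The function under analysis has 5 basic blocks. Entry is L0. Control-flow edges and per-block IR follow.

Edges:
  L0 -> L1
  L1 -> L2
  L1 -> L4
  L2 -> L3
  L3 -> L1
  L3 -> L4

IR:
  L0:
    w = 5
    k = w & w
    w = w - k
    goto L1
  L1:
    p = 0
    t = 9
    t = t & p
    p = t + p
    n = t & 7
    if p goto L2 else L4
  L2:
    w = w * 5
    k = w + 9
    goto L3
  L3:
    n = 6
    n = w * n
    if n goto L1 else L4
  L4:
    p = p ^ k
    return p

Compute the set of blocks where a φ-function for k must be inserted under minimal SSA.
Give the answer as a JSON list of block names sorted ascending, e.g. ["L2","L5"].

Answer: ["L1", "L4"]

Derivation:
idom tree: L1←L0 L2←L1 L3←L2 L4←L1
Join-block Dom:
  L1: preds {L0,L3}: {L0} ∩ {L0,L1,L2,L3} = {L0}; idom=L0
  L4: preds {L1,L3}: {L0,L1} ∩ {L0,L1,L2,L3} = {L0,L1}; idom=L1

Frontier:
  L1←L0: walk · to L0
  L1←L3: walk L3→L2→L1 to L0
  L4←L1: walk · to L1
  L4←L3: walk L3→L2 to L1
  L0: DF=∅
  L1: DF={L1}
  L2: DF={L1,L4}
  L3: DF={L1,L4}
  L4: DF=∅

φ for k: defs {L0,L2}
  DF⁺ = {L1,L4}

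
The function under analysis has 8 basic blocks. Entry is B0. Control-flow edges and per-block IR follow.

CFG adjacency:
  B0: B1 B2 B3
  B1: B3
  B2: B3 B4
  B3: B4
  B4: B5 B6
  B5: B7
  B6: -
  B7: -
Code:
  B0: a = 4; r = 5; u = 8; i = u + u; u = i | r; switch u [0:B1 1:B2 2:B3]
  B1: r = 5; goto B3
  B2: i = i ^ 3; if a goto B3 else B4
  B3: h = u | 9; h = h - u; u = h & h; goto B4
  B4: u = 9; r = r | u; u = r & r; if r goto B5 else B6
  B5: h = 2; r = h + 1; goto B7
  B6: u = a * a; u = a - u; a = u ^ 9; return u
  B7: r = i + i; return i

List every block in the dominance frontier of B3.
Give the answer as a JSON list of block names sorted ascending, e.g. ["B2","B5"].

Answer: ["B4"]

Working:
idom tree: B1←B0 B2←B0 B3←B0 B4←B0 B5←B4 B6←B4 B7←B5
Dom at joins:
  B3: preds {B0,B1,B2}: {B0} ∩ {B0,B1} ∩ {B0,B2} = {B0}; idom=B0
  B4: preds {B2,B3}: {B0,B2} ∩ {B0,B3} = {B0}; idom=B0

DF derivation:
  B3←B0: walk · to B0
  B3←B1: walk B1 to B0
  B3←B2: walk B2 to B0
  B4←B2: walk B2 to B0
  B4←B3: walk B3 to B0
  B0 → ∅
  B1 → {B3}
  B2 → {B3,B4}
  B3 → {B4}
  B4 → ∅
  B5 → ∅
  B6 → ∅
  B7 → ∅

DF(B3) = ["B4"]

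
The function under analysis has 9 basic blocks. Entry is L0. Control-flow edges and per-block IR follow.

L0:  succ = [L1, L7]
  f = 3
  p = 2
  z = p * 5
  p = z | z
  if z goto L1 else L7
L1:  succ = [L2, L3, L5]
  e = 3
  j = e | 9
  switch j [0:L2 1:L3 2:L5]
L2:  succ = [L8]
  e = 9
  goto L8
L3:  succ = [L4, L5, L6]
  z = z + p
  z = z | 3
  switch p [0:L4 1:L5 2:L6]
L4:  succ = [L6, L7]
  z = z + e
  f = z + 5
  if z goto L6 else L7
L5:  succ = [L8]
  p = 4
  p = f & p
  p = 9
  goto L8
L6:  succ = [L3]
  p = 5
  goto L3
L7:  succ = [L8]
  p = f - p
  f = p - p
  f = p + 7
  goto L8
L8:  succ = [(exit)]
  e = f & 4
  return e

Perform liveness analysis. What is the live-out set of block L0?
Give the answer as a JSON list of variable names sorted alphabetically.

def/use:
  L0: {f,p,z} / ∅
  L1: {e,j} / ∅
  L2: {e} / ∅
  L3: {z} / {p,z}
  L4: {f,z} / {e,z}
  L5: {p} / {f}
  L6: {p} / ∅
  L7: {f,p} / {f,p}
  L8: {e} / {f}

Backward fixpoint:
  L0: in=∅ out={f,p,z}
  L1: in={f,p,z} out={e,f,p,z}
  L2: in={f} out={f}
  L3: in={e,f,p,z} out={e,f,p,z}
  L4: in={e,p,z} out={e,f,p,z}
  L5: in={f} out={f}
  L6: in={e,f,z} out={e,f,p,z}
  L7: in={f,p} out={f}
  L8: in={f} out=∅

live-out(L0) = ["f", "p", "z"]

Answer: ["f", "p", "z"]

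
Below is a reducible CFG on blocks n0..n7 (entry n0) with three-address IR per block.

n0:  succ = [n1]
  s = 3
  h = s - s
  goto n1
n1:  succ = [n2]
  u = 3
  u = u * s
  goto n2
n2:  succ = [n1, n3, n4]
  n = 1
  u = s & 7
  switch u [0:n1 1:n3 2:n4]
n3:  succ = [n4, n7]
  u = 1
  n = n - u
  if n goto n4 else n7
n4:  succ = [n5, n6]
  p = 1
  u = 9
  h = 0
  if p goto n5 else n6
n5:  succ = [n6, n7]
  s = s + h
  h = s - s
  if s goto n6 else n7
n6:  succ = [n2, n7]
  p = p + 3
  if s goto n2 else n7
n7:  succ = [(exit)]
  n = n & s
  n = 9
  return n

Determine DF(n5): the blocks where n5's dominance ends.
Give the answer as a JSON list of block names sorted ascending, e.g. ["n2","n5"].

idom tree: n1←n0 n2←n1 n3←n2 n4←n2 n5←n4 n6←n4 n7←n2
Dom∩ at merges:
  n1: preds {n0,n2}: {n0} ∩ {n0,n1,n2} = {n0}; idom=n0
  n2: preds {n1,n6}: {n0,n1} ∩ {n0,n1,n2,n4,n6} = {n0,n1}; idom=n1
  n4: preds {n2,n3}: {n0,n1,n2} ∩ {n0,n1,n2,n3} = {n0,n1,n2}; idom=n2
  n6: preds {n4,n5}: {n0,n1,n2,n4} ∩ {n0,n1,n2,n4,n5} = {n0,n1,n2,n4}; idom=n4
  n7: preds {n3,n5,n6}: {n0,n1,n2,n3} ∩ {n0,n1,n2,n4,n5} ∩ {n0,n1,n2,n4,n6} = {n0,n1,n2}; idom=n2

DF derivation:
  n1←n0: walk · to n0
  n1←n2: walk n2→n1 to n0
  n2←n1: walk · to n1
  n2←n6: walk n6→n4→n2 to n1
  n4←n2: walk · to n2
  n4←n3: walk n3 to n2
  n6←n4: walk · to n4
  n6←n5: walk n5 to n4
  n7←n3: walk n3 to n2
  n7←n5: walk n5→n4 to n2
  n7←n6: walk n6→n4 to n2
  DF(n0)=∅
  DF(n1)={n1}
  DF(n2)={n1,n2}
  DF(n3)={n4,n7}
  DF(n4)={n2,n7}
  DF(n5)={n6,n7}
  DF(n6)={n2,n7}
  DF(n7)=∅

DF(n5) = ["n6", "n7"]

Answer: ["n6", "n7"]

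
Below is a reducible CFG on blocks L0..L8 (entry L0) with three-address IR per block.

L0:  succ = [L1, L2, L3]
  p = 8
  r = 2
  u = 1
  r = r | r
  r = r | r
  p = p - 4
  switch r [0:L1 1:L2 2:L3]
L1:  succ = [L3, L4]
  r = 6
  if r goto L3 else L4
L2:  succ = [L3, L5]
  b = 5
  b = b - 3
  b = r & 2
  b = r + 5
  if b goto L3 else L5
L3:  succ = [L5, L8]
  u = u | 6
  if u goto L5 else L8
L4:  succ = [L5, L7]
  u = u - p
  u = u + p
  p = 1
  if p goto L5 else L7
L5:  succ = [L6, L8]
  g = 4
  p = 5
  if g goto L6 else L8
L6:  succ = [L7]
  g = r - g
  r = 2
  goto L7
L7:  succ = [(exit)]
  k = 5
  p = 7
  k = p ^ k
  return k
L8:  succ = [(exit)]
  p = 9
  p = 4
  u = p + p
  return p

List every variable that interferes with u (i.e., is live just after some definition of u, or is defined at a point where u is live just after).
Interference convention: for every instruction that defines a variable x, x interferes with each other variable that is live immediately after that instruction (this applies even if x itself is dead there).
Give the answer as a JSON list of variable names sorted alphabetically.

def/use:
  L0: {p,r,u} / ∅
  L1: {r} / ∅
  L2: {b} / {r}
  L3: {u} / {u}
  L4: {p,u} / {p,u}
  L5: {g,p} / ∅
  L6: {g,r} / {g,r}
  L7: {k,p} / ∅
  L8: {p,u} / ∅

Backward fixpoint:
  L0 li=∅ lo={p,r,u}
  L1 li={p,u} lo={p,r,u}
  L2 li={r,u} lo={r,u}
  L3 li={r,u} lo={r}
  L4 li={p,r,u} lo={r}
  L5 li={r} lo={g,r}
  L6 li={g,r} lo=∅
  L7 li=∅ lo=∅
  L8 li=∅ lo=∅

Interference:
  b: {r,u}
  g: {p,r}
  k: {p}
  p: {g,k,r,u}
  r: {b,g,p,u}
  u: {b,p,r}

N(u) = ["b", "p", "r"]

Answer: ["b", "p", "r"]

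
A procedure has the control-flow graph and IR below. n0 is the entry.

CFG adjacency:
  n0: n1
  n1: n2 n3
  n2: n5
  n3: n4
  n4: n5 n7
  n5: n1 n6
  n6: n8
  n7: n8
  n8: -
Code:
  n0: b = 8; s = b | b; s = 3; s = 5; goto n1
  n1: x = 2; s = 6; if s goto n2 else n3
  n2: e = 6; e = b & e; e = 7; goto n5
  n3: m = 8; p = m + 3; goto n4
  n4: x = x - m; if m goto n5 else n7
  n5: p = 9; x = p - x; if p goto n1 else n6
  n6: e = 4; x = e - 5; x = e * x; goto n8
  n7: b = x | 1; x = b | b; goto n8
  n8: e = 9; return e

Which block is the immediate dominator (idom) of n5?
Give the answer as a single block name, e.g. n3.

Answer: n1

Working:
idom tree: n1←n0 n2←n1 n3←n1 n4←n3 n5←n1 n6←n5 n7←n4 n8←n1
Join-block Dom:
  n1: preds {n0,n5}: {n0} ∩ {n0,n1,n5} = {n0}; idom=n0
  n5: preds {n2,n4}: {n0,n1,n2} ∩ {n0,n1,n3,n4} = {n0,n1}; idom=n1
  n8: preds {n6,n7}: {n0,n1,n5,n6} ∩ {n0,n1,n3,n4,n7} = {n0,n1}; idom=n1

idom(n5) = n1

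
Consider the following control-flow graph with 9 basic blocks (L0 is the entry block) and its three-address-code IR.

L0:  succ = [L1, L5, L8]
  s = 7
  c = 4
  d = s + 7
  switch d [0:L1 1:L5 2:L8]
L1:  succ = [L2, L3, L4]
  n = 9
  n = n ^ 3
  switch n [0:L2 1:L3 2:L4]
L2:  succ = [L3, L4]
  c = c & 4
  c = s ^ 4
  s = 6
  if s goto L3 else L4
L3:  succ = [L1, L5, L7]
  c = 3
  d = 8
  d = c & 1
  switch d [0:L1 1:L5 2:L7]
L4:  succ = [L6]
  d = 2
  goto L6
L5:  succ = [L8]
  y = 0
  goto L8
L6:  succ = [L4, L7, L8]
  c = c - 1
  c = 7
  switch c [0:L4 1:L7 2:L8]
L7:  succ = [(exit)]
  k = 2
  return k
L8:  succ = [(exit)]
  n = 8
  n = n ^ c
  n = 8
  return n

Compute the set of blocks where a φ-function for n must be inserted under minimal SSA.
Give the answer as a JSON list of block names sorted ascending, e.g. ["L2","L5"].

Answer: ["L1", "L5", "L8"]

Analysis:
idom tree: L1←L0 L2←L1 L3←L1 L4←L1 L5←L0 L6←L4 L7←L1 L8←L0
Dom∩ at merges:
  L1: preds {L0,L3}: {L0} ∩ {L0,L1,L3} = {L0}; idom=L0
  L3: preds {L1,L2}: {L0,L1} ∩ {L0,L1,L2} = {L0,L1}; idom=L1
  L4: preds {L1,L2,L6}: {L0,L1} ∩ {L0,L1,L2} ∩ {L0,L1,L4,L6} = {L0,L1}; idom=L1
  L5: preds {L0,L3}: {L0} ∩ {L0,L1,L3} = {L0}; idom=L0
  L7: preds {L3,L6}: {L0,L1,L3} ∩ {L0,L1,L4,L6} = {L0,L1}; idom=L1
  L8: preds {L0,L5,L6}: {L0} ∩ {L0,L5} ∩ {L0,L1,L4,L6} = {L0}; idom=L0

DF walk-up:
  join L1 pred L0: · stop@L0
  join L1 pred L3: L3→L1 stop@L0
  join L3 pred L1: · stop@L1
  join L3 pred L2: L2 stop@L1
  join L4 pred L1: · stop@L1
  join L4 pred L2: L2 stop@L1
  join L4 pred L6: L6→L4 stop@L1
  join L5 pred L0: · stop@L0
  join L5 pred L3: L3→L1 stop@L0
  join L7 pred L3: L3 stop@L1
  join L7 pred L6: L6→L4 stop@L1
  join L8 pred L0: · stop@L0
  join L8 pred L5: L5 stop@L0
  join L8 pred L6: L6→L4→L1 stop@L0
  L0: DF=∅
  L1: DF={L1,L5,L8}
  L2: DF={L3,L4}
  L3: DF={L1,L5,L7}
  L4: DF={L4,L7,L8}
  L5: DF={L8}
  L6: DF={L4,L7,L8}
  L7: DF=∅
  L8: DF=∅

φ for n: defs {L1,L8}
  DF⁺ = {L1,L5,L8}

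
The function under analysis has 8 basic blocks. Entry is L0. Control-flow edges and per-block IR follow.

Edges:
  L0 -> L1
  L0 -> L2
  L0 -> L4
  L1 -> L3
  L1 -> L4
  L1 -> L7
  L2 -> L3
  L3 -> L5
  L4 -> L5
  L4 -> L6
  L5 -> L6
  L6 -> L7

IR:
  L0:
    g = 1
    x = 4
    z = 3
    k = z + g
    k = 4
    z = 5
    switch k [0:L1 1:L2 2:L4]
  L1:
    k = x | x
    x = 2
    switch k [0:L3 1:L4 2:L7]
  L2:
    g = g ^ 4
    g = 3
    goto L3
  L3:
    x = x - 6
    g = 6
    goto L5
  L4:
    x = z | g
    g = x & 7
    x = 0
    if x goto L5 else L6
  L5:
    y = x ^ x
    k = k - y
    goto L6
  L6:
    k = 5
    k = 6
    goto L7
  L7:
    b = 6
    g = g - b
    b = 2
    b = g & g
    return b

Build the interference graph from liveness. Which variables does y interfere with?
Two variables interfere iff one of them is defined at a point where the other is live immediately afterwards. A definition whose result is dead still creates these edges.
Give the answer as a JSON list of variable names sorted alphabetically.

def/use:
  L0: {g,k,x,z} / ∅
  L1: {k,x} / {x}
  L2: {g} / {g}
  L3: {g,x} / {x}
  L4: {g,x} / {g,z}
  L5: {k,y} / {k,x}
  L6: {k} / ∅
  L7: {b,g} / {g}

Live sets:
  live L0: ∅→{g,k,x,z}
  live L1: {g,x,z}→{g,k,x,z}
  live L2: {g,k,x}→{k,x}
  live L3: {k,x}→{g,k,x}
  live L4: {g,k,z}→{g,k,x}
  live L5: {g,k,x}→{g}
  live L6: {g}→{g}
  live L7: {g}→∅

Interfere edges:
  b↔{g}
  g↔{b,k,x,y,z}
  k↔{g,x,y,z}
  x↔{g,k,z}
  y↔{g,k}
  z↔{g,k,x}

N(y) = ["g", "k"]

Answer: ["g", "k"]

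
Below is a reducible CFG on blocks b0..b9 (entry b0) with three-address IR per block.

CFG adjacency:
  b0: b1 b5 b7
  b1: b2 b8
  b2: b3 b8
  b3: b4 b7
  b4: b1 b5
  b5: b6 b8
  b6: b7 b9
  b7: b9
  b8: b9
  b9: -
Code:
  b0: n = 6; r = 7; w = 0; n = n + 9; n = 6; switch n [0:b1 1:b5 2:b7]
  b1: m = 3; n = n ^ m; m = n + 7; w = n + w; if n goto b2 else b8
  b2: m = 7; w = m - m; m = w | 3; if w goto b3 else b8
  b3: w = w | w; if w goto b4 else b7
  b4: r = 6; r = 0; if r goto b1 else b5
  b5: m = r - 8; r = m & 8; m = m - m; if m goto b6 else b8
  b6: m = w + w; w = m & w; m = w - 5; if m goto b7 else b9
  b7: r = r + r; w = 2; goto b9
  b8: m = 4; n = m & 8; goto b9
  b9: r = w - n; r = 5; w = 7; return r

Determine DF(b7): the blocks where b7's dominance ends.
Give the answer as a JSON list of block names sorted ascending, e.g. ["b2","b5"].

Answer: ["b9"]

Derivation:
idom tree: b1←b0 b2←b1 b3←b2 b4←b3 b5←b0 b6←b5 b7←b0 b8←b0 b9←b0
Dom∩ at merges:
  b1: preds {b0,b4}: {b0} ∩ {b0,b1,b2,b3,b4} = {b0}; idom=b0
  b5: preds {b0,b4}: {b0} ∩ {b0,b1,b2,b3,b4} = {b0}; idom=b0
  b7: preds {b0,b3,b6}: {b0} ∩ {b0,b1,b2,b3} ∩ {b0,b5,b6} = {b0}; idom=b0
  b8: preds {b1,b2,b5}: {b0,b1} ∩ {b0,b1,b2} ∩ {b0,b5} = {b0}; idom=b0
  b9: preds {b6,b7,b8}: {b0,b5,b6} ∩ {b0,b7} ∩ {b0,b8} = {b0}; idom=b0

DF derivation:
  b1←b0: walk · to b0
  b1←b4: walk b4→b3→b2→b1 to b0
  b5←b0: walk · to b0
  b5←b4: walk b4→b3→b2→b1 to b0
  b7←b0: walk · to b0
  b7←b3: walk b3→b2→b1 to b0
  b7←b6: walk b6→b5 to b0
  b8←b1: walk b1 to b0
  b8←b2: walk b2→b1 to b0
  b8←b5: walk b5 to b0
  b9←b6: walk b6→b5 to b0
  b9←b7: walk b7 to b0
  b9←b8: walk b8 to b0
  b0 → ∅
  b1 → {b1,b5,b7,b8}
  b2 → {b1,b5,b7,b8}
  b3 → {b1,b5,b7}
  b4 → {b1,b5}
  b5 → {b7,b8,b9}
  b6 → {b7,b9}
  b7 → {b9}
  b8 → {b9}
  b9 → ∅

DF(b7) = ["b9"]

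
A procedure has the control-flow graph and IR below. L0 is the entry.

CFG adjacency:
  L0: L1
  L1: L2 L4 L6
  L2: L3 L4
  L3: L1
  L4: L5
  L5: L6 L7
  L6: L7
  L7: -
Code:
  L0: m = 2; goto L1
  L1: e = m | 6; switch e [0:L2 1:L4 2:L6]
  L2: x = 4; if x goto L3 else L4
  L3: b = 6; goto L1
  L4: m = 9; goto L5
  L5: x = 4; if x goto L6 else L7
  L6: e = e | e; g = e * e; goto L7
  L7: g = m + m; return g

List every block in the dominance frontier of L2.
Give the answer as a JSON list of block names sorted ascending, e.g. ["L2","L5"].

idom tree: L1←L0 L2←L1 L3←L2 L4←L1 L5←L4 L6←L1 L7←L1
Dom∩ at merges:
  L1: preds {L0,L3}: {L0} ∩ {L0,L1,L2,L3} = {L0}; idom=L0
  L4: preds {L1,L2}: {L0,L1} ∩ {L0,L1,L2} = {L0,L1}; idom=L1
  L6: preds {L1,L5}: {L0,L1} ∩ {L0,L1,L4,L5} = {L0,L1}; idom=L1
  L7: preds {L5,L6}: {L0,L1,L4,L5} ∩ {L0,L1,L6} = {L0,L1}; idom=L1

Frontier:
  L1←L0: walk · to L0
  L1←L3: walk L3→L2→L1 to L0
  L4←L1: walk · to L1
  L4←L2: walk L2 to L1
  L6←L1: walk · to L1
  L6←L5: walk L5→L4 to L1
  L7←L5: walk L5→L4 to L1
  L7←L6: walk L6 to L1
  L0: DF=∅
  L1: DF={L1}
  L2: DF={L1,L4}
  L3: DF={L1}
  L4: DF={L6,L7}
  L5: DF={L6,L7}
  L6: DF={L7}
  L7: DF=∅

DF(L2) = ["L1", "L4"]

Answer: ["L1", "L4"]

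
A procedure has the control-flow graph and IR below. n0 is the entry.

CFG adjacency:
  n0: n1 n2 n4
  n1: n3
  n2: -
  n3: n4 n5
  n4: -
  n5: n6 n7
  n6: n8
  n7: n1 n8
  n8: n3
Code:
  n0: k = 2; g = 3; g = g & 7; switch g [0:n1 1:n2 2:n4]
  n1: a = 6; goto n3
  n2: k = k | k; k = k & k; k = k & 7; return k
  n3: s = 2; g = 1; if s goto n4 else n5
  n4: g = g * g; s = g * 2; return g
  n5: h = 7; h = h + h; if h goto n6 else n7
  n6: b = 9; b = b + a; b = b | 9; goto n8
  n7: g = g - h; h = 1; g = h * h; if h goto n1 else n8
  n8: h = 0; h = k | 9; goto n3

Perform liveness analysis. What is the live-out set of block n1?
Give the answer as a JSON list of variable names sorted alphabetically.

Block summaries:
  n0 def {g,k} use ∅
  n1 def {a} use ∅
  n2 def {k} use {k}
  n3 def {g,s} use ∅
  n4 def {g,s} use {g}
  n5 def {h} use ∅
  n6 def {b} use {a}
  n7 def {g,h} use {g,h}
  n8 def {h} use {k}

Live sets:
  live n0: ∅→{g,k}
  live n1: {k}→{a,k}
  live n2: {k}→∅
  live n3: {a,k}→{a,g,k}
  live n4: {g}→∅
  live n5: {a,g,k}→{a,g,h,k}
  live n6: {a,k}→{a,k}
  live n7: {a,g,h,k}→{a,k}
  live n8: {a,k}→{a,k}

live-out(n1) = ["a", "k"]

Answer: ["a", "k"]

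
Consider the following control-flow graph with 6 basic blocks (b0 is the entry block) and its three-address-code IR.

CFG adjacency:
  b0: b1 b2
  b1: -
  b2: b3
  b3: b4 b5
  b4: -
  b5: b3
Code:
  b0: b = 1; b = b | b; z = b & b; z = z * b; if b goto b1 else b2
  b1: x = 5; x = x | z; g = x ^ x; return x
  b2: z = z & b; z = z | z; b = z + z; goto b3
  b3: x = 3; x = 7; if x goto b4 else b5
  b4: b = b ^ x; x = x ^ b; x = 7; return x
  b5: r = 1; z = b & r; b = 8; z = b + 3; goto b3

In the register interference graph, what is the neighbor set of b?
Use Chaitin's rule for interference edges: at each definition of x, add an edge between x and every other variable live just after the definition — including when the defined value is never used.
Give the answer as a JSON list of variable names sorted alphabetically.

Answer: ["r", "x", "z"]

Derivation:
Per-block:
  b0: def={b,z} ue=∅
  b1: def={g,x} ue={z}
  b2: def={b,z} ue={b,z}
  b3: def={x} ue=∅
  b4: def={b,x} ue={b,x}
  b5: def={b,r,z} ue={b}

Liveness:
  b0: in=∅ out={b,z}
  b1: in={z} out=∅
  b2: in={b,z} out={b}
  b3: in={b} out={b,x}
  b4: in={b,x} out=∅
  b5: in={b} out={b}

Interference:
  b — {r,x,z}
  g — {x}
  r — {b}
  x — {b,g,z}
  z — {b,x}

N(b) = ["r", "x", "z"]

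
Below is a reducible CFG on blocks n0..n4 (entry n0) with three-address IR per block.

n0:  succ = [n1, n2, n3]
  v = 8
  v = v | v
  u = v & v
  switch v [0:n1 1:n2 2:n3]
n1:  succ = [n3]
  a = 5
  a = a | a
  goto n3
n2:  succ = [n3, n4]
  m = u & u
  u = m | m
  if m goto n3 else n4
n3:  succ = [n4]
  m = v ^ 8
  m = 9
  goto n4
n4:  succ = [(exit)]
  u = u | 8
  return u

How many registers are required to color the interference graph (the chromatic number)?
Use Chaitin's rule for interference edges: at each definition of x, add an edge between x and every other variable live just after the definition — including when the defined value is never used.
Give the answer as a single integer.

Answer: 3

Analysis:
Block summaries:
  n0 def {u,v} use ∅
  n1 def {a} use ∅
  n2 def {m,u} use {u}
  n3 def {m} use {v}
  n4 def {u} use {u}

Liveness:
  live n0: ∅→{u,v}
  live n1: {u,v}→{u,v}
  live n2: {u,v}→{u,v}
  live n3: {u,v}→{u}
  live n4: {u}→∅

Interfere edges:
  a — {u,v}
  m — {u,v}
  u — {a,m,v}
  v — {a,m,u}

Registers:
  {a,u,v} pairwise interfere (3-clique) ⇒ χ ≥ 3
  3-colouring: r0={u}  r1={v}  r2={a,m}
  χ = 3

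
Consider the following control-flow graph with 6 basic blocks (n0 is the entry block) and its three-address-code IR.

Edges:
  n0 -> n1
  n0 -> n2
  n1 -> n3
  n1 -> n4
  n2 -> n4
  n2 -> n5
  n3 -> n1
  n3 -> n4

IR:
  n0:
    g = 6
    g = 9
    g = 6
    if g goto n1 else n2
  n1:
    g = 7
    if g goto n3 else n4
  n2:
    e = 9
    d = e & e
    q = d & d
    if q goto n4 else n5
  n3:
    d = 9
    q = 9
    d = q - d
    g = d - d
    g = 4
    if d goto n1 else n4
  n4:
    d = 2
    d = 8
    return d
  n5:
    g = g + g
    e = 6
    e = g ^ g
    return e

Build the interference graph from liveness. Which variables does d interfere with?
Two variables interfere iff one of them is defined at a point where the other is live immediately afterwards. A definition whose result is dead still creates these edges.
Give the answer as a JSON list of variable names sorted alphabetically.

Answer: ["g", "q"]

Analysis:
Block summaries:
  n0: {g} / ∅
  n1: {g} / ∅
  n2: {d,e,q} / ∅
  n3: {d,g,q} / ∅
  n4: {d} / ∅
  n5: {e,g} / {g}

Backward fixpoint:
  n0: in=∅ out={g}
  n1: in=∅ out=∅
  n2: in={g} out={g}
  n3: in=∅ out=∅
  n4: in=∅ out=∅
  n5: in={g} out=∅

Interference:
  d — {g,q}
  e — {g}
  g — {d,e,q}
  q — {d,g}

N(d) = ["g", "q"]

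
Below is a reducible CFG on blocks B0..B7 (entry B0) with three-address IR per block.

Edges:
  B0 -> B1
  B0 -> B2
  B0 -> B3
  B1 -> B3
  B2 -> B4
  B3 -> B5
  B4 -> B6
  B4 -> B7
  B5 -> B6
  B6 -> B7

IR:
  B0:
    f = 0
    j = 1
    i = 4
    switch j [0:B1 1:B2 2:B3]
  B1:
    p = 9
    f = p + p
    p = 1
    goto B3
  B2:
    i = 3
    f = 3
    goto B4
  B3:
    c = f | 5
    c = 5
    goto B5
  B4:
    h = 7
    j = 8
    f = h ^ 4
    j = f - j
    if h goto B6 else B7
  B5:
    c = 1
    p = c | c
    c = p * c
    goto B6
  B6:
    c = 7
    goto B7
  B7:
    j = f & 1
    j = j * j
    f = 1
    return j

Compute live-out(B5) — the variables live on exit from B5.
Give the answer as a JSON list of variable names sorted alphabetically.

Answer: ["f"]

Working:
def/use:
  B0: {f,i,j} / ∅
  B1: {f,p} / ∅
  B2: {f,i} / ∅
  B3: {c} / {f}
  B4: {f,h,j} / ∅
  B5: {c,p} / ∅
  B6: {c} / ∅
  B7: {f,j} / {f}

Live sets:
  B0: in=∅ out={f}
  B1: in=∅ out={f}
  B2: in=∅ out=∅
  B3: in={f} out={f}
  B4: in=∅ out={f}
  B5: in={f} out={f}
  B6: in={f} out={f}
  B7: in={f} out=∅

live-out(B5) = ["f"]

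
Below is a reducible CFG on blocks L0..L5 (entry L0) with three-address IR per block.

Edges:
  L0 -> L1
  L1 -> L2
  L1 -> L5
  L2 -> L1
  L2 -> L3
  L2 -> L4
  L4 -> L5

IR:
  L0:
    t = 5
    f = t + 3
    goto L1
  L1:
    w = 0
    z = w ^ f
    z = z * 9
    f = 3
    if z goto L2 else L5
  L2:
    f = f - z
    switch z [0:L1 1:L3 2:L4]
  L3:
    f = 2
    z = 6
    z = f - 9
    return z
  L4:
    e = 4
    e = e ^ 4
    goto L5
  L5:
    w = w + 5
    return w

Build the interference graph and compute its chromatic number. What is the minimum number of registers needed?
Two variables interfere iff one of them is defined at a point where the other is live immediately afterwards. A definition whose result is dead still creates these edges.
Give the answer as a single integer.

Block summaries:
  L0: {f,t} / ∅
  L1: {f,w,z} / {f}
  L2: {f} / {f,z}
  L3: {f,z} / ∅
  L4: {e} / ∅
  L5: {w} / {w}

Backward fixpoint:
  L0 li=∅ lo={f}
  L1 li={f} lo={f,w,z}
  L2 li={f,w,z} lo={f,w}
  L3 li=∅ lo=∅
  L4 li={w} lo={w}
  L5 li={w} lo=∅

Conflict graph:
  e↔{w}
  f↔{w,z}
  t↔∅
  w↔{e,f,z}
  z↔{f,w}

Chromatic number:
  lower bound: {f,w,z} mutually conflict ⇒ χ ≥ 3
  3-colouring: r0={t,w}  r1={e,f}  r2={z}
  χ = 3

Answer: 3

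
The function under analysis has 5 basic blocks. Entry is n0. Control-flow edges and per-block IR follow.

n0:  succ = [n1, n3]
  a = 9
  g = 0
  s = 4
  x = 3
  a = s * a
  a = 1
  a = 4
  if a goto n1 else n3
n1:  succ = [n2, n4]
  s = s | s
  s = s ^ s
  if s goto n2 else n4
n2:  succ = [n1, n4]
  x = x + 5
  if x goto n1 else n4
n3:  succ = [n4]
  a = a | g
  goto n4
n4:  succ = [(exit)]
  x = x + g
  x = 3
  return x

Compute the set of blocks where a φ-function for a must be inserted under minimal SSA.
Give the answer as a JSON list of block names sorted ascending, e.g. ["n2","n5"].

Answer: ["n4"]

Working:
idom tree: n1←n0 n2←n1 n3←n0 n4←n0
Join-block Dom:
  n1: preds {n0,n2}: {n0} ∩ {n0,n1,n2} = {n0}; idom=n0
  n4: preds {n1,n2,n3}: {n0,n1} ∩ {n0,n1,n2} ∩ {n0,n3} = {n0}; idom=n0

DF walk-up:
  join n1 pred n0: · stop@n0
  join n1 pred n2: n2→n1 stop@n0
  join n4 pred n1: n1 stop@n0
  join n4 pred n2: n2→n1 stop@n0
  join n4 pred n3: n3 stop@n0
  DF(n0)=∅
  DF(n1)={n1,n4}
  DF(n2)={n1,n4}
  DF(n3)={n4}
  DF(n4)=∅

φ for a: defs {n0,n3}
  DF⁺ = {n4}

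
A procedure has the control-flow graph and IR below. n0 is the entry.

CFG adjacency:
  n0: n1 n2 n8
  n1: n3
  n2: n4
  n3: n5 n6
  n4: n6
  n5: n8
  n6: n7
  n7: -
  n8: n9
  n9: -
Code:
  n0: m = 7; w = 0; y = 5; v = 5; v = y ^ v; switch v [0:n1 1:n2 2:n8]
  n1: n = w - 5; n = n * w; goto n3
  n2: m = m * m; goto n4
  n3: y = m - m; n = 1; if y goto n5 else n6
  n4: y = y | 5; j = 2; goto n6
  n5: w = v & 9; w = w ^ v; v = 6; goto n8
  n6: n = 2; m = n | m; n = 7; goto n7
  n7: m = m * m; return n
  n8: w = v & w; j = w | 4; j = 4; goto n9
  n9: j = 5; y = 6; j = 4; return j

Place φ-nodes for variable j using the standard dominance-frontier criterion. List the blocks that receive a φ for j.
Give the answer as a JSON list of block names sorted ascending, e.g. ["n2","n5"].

Answer: ["n6"]

Derivation:
idom tree: n1←n0 n2←n0 n3←n1 n4←n2 n5←n3 n6←n0 n7←n6 n8←n0 n9←n8
Dom∩ at merges:
  n6: preds {n3,n4}: {n0,n1,n3} ∩ {n0,n2,n4} = {n0}; idom=n0
  n8: preds {n0,n5}: {n0} ∩ {n0,n1,n3,n5} = {n0}; idom=n0

Frontier:
  join n6 pred n3: n3→n1 stop@n0
  join n6 pred n4: n4→n2 stop@n0
  join n8 pred n0: · stop@n0
  join n8 pred n5: n5→n3→n1 stop@n0
  DF(n0)=∅
  DF(n1)={n6,n8}
  DF(n2)={n6}
  DF(n3)={n6,n8}
  DF(n4)={n6}
  DF(n5)={n8}
  DF(n6)=∅
  DF(n7)=∅
  DF(n8)=∅
  DF(n9)=∅

φ for j: defs {n4,n8,n9}
  DF⁺ = {n6}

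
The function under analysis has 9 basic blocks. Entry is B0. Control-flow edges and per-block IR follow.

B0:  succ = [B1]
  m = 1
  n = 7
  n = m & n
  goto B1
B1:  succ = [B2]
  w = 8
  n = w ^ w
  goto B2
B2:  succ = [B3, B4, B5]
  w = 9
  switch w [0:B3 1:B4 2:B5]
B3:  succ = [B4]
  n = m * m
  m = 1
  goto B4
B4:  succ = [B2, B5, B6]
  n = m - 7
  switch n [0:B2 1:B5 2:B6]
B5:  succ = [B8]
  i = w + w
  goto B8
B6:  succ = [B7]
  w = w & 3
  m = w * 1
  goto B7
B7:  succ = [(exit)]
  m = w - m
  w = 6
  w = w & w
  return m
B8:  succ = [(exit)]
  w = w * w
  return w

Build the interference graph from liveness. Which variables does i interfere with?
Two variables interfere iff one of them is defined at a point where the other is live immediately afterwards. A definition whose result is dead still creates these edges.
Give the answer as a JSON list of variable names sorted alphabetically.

Per-block:
  B0: def={m,n} ue=∅
  B1: def={n,w} ue=∅
  B2: def={w} ue=∅
  B3: def={m,n} ue={m}
  B4: def={n} ue={m}
  B5: def={i} ue={w}
  B6: def={m,w} ue={w}
  B7: def={m,w} ue={m,w}
  B8: def={w} ue={w}

Live sets:
  B0: in=∅ out={m}
  B1: in={m} out={m}
  B2: in={m} out={m,w}
  B3: in={m,w} out={m,w}
  B4: in={m,w} out={m,w}
  B5: in={w} out={w}
  B6: in={w} out={m,w}
  B7: in={m,w} out=∅
  B8: in={w} out=∅

Conflict graph:
  i: {w}
  m: {n,w}
  n: {m,w}
  w: {i,m,n}

N(i) = ["w"]

Answer: ["w"]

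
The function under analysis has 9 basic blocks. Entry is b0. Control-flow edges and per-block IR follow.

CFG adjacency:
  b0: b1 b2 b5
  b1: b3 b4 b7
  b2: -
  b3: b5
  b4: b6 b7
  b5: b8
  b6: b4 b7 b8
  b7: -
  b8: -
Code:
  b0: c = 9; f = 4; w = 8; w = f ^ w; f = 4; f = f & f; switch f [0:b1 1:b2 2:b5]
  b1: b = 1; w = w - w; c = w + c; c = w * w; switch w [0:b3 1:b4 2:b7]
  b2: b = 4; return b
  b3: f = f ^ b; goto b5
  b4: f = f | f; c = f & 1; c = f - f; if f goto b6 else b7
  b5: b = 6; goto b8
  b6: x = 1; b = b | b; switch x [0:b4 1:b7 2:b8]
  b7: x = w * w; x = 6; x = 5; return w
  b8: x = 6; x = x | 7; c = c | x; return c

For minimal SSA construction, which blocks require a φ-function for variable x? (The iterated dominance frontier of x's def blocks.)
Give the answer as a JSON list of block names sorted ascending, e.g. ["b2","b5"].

Answer: ["b4", "b7", "b8"]

Derivation:
idom tree: b1←b0 b2←b0 b3←b1 b4←b1 b5←b0 b6←b4 b7←b1 b8←b0
Dom at joins:
  b4: preds {b1,b6}: {b0,b1} ∩ {b0,b1,b4,b6} = {b0,b1}; idom=b1
  b5: preds {b0,b3}: {b0} ∩ {b0,b1,b3} = {b0}; idom=b0
  b7: preds {b1,b4,b6}: {b0,b1} ∩ {b0,b1,b4} ∩ {b0,b1,b4,b6} = {b0,b1}; idom=b1
  b8: preds {b5,b6}: {b0,b5} ∩ {b0,b1,b4,b6} = {b0}; idom=b0

DF walk-up:
  join b4 pred b1: · stop@b1
  join b4 pred b6: b6→b4 stop@b1
  join b5 pred b0: · stop@b0
  join b5 pred b3: b3→b1 stop@b0
  join b7 pred b1: · stop@b1
  join b7 pred b4: b4 stop@b1
  join b7 pred b6: b6→b4 stop@b1
  join b8 pred b5: b5 stop@b0
  join b8 pred b6: b6→b4→b1 stop@b0
  b0 → ∅
  b1 → {b5,b8}
  b2 → ∅
  b3 → {b5}
  b4 → {b4,b7,b8}
  b5 → {b8}
  b6 → {b4,b7,b8}
  b7 → ∅
  b8 → ∅

φ for x: defs {b6,b7,b8}
  DF⁺ = {b4,b7,b8}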